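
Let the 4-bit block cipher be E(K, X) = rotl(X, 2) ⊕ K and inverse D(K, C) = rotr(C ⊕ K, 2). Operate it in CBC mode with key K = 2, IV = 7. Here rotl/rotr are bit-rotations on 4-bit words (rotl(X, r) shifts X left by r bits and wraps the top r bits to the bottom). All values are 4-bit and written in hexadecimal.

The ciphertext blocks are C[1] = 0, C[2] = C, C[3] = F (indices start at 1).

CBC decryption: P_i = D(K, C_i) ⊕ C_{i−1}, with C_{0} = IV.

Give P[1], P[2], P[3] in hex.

P[1] = F, P[2] = B, P[3] = B

P[1]: D(K, 0) = 8; 8 ⊕ 7 = F.
P[2]: D(K, C) = B; B ⊕ 0 = B.
P[3]: D(K, F) = 7; 7 ⊕ C = B.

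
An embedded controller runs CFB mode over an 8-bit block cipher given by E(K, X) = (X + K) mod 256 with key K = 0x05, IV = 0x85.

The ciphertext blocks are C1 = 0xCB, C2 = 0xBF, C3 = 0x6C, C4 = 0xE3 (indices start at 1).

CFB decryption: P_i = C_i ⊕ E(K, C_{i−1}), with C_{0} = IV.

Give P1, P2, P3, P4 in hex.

P1: E(K, 0x85) = 0x8A; 0xCB ⊕ 0x8A = 0x41.
P2: E(K, 0xCB) = 0xD0; 0xBF ⊕ 0xD0 = 0x6F.
P3: E(K, 0xBF) = 0xC4; 0x6C ⊕ 0xC4 = 0xA8.
P4: E(K, 0x6C) = 0x71; 0xE3 ⊕ 0x71 = 0x92.

P1 = 0x41, P2 = 0x6F, P3 = 0xA8, P4 = 0x92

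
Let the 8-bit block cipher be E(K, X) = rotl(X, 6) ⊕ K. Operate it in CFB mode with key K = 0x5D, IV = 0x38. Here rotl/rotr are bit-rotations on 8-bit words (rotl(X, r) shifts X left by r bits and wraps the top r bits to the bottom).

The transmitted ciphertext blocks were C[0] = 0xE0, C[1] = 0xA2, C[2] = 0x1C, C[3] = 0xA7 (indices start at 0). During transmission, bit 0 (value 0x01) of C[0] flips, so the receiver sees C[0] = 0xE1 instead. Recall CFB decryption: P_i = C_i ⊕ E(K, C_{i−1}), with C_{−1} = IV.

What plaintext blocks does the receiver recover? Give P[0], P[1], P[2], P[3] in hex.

Only C[0] changed, to 0xE1. In CFB, a change in C_i flips the same bit in P_i and garbles P_{i+1}. Decrypting the received ciphertext:
P[0]: E(K, 0x38) = 0x53; 0xE1 ⊕ 0x53 = 0xB2.
P[1]: E(K, 0xE1) = 0x25; 0xA2 ⊕ 0x25 = 0x87.
P[2]: E(K, 0xA2) = 0xF5; 0x1C ⊕ 0xF5 = 0xE9.
P[3]: E(K, 0x1C) = 0x5A; 0xA7 ⊕ 0x5A = 0xFD.
Blocks that differ from the original plaintext: P[0], P[1].

P[0] = 0xB2, P[1] = 0x87, P[2] = 0xE9, P[3] = 0xFD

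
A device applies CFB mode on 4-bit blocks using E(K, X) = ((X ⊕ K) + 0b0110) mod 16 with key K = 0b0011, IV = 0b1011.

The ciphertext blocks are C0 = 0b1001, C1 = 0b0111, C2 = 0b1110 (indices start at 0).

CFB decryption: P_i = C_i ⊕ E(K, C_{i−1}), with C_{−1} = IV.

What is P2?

P2 = 0b0100

P2: E(K, 0b0111) = 0b1010; 0b1110 ⊕ 0b1010 = 0b0100.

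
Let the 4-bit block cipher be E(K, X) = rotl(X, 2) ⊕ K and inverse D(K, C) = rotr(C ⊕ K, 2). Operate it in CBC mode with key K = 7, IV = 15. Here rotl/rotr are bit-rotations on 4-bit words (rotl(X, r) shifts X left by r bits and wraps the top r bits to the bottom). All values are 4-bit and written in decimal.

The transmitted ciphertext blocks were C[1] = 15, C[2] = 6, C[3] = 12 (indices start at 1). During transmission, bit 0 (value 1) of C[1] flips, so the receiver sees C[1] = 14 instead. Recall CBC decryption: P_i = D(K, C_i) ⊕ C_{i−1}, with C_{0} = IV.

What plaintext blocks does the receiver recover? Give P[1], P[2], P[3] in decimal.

P[1] = 9, P[2] = 10, P[3] = 8

Only C[1] changed, to 14. In CBC, a change in C_i garbles P_i and flips the same bit in P_{i+1}. Decrypting the received ciphertext:
P[1]: D(K, 14) = 6; 6 ⊕ 15 = 9.
P[2]: D(K, 6) = 4; 4 ⊕ 14 = 10.
P[3]: D(K, 12) = 14; 14 ⊕ 6 = 8.
Blocks that differ from the original plaintext: P[1], P[2].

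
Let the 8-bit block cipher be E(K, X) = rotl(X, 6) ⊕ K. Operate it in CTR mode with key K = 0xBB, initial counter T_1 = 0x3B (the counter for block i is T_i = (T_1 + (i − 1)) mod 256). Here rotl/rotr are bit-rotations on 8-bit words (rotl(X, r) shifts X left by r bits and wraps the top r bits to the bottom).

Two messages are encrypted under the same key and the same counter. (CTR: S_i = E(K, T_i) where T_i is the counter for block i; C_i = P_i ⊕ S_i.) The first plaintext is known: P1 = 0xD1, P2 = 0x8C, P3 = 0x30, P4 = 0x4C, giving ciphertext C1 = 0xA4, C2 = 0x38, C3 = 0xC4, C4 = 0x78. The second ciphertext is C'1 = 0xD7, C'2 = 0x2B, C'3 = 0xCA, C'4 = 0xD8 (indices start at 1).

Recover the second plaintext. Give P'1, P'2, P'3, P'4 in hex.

P'1 = 0xA2, P'2 = 0x9F, P'3 = 0x3E, P'4 = 0xEC

In CTR with a reused counter, both messages share the same keystream S_i, so C_i ⊕ C'_i = P_i ⊕ P'_i and thus P'_i = P_i ⊕ C_i ⊕ C'_i.
P'1: 0xD1 ⊕ 0xA4 ⊕ 0xD7 = 0xA2.
P'2: 0x8C ⊕ 0x38 ⊕ 0x2B = 0x9F.
P'3: 0x30 ⊕ 0xC4 ⊕ 0xCA = 0x3E.
P'4: 0x4C ⊕ 0x78 ⊕ 0xD8 = 0xEC.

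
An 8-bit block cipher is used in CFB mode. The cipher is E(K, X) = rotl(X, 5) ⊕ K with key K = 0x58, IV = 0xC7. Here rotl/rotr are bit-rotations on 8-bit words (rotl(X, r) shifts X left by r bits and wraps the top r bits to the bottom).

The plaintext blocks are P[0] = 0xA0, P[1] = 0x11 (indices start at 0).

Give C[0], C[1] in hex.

C[0] = 0x00, C[1] = 0x49

CFB encryption: C_i = P_i ⊕ E(K, C_{i−1}), with C_{−1} = IV.
C[0]: E(K, 0xC7) = 0xA0; 0xA0 ⊕ 0xA0 = 0x00.
C[1]: E(K, 0x00) = 0x58; 0x11 ⊕ 0x58 = 0x49.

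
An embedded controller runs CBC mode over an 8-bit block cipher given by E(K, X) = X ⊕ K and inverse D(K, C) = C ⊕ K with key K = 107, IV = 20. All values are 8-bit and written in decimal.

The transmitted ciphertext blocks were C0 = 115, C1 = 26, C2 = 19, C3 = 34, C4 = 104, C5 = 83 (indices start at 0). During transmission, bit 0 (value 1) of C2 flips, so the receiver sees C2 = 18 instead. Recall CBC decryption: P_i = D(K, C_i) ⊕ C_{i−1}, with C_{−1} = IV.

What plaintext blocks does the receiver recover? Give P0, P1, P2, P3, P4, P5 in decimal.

Only C2 changed, to 18. In CBC, a change in C_i garbles P_i and flips the same bit in P_{i+1}. Decrypting the received ciphertext:
P0: D(K, 115) = 24; 24 ⊕ 20 = 12.
P1: D(K, 26) = 113; 113 ⊕ 115 = 2.
P2: D(K, 18) = 121; 121 ⊕ 26 = 99.
P3: D(K, 34) = 73; 73 ⊕ 18 = 91.
P4: D(K, 104) = 3; 3 ⊕ 34 = 33.
P5: D(K, 83) = 56; 56 ⊕ 104 = 80.
Blocks that differ from the original plaintext: P2, P3.

P0 = 12, P1 = 2, P2 = 99, P3 = 91, P4 = 33, P5 = 80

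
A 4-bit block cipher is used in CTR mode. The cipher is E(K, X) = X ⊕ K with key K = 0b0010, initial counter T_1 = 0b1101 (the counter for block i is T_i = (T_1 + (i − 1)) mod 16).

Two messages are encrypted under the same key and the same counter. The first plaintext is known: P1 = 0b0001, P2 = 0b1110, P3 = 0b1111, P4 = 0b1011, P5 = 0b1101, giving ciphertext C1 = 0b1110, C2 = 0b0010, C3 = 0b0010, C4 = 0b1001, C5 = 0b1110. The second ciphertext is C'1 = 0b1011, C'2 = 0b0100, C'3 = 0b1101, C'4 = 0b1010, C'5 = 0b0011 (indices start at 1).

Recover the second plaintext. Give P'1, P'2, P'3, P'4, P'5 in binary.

In CTR with a reused counter, both messages share the same keystream S_i, so C_i ⊕ C'_i = P_i ⊕ P'_i and thus P'_i = P_i ⊕ C_i ⊕ C'_i.
P'1: 0b0001 ⊕ 0b1110 ⊕ 0b1011 = 0b0100.
P'2: 0b1110 ⊕ 0b0010 ⊕ 0b0100 = 0b1000.
P'3: 0b1111 ⊕ 0b0010 ⊕ 0b1101 = 0b0000.
P'4: 0b1011 ⊕ 0b1001 ⊕ 0b1010 = 0b1000.
P'5: 0b1101 ⊕ 0b1110 ⊕ 0b0011 = 0b0000.

P'1 = 0b0100, P'2 = 0b1000, P'3 = 0b0000, P'4 = 0b1000, P'5 = 0b0000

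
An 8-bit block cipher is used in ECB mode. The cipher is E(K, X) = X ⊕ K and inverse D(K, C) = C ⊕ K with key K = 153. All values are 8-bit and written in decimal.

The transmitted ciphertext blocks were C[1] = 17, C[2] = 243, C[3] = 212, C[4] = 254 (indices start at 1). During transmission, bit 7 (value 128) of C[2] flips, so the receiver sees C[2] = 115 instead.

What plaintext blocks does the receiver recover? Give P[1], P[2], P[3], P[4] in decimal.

ECB decryption: P_i = D(K, C_i).
Only C[2] changed, to 115. In ECB, a change in C_i affects only P_i. Decrypting the received ciphertext:
P[1]: D(K, 17) = 136.
P[2]: D(K, 115) = 234.
P[3]: D(K, 212) = 77.
P[4]: D(K, 254) = 103.
Blocks that differ from the original plaintext: P[2].

P[1] = 136, P[2] = 234, P[3] = 77, P[4] = 103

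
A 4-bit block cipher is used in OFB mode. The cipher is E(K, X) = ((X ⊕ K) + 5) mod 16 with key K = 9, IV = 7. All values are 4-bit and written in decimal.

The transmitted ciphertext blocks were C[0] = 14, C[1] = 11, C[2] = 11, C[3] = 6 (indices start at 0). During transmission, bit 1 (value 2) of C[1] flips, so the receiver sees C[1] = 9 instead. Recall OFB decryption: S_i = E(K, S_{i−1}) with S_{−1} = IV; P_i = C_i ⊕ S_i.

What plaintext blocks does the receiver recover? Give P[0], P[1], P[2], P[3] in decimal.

Only C[1] changed, to 9. In OFB, a change in C_i flips the same bit in P_i only; the keystream is unaffected. Decrypting the received ciphertext:
P[0]: S = E(K, 7) = 3; 14 ⊕ 3 = 13.
P[1]: S = E(K, 3) = 15; 9 ⊕ 15 = 6.
P[2]: S = E(K, 15) = 11; 11 ⊕ 11 = 0.
P[3]: S = E(K, 11) = 7; 6 ⊕ 7 = 1.
Blocks that differ from the original plaintext: P[1].

P[0] = 13, P[1] = 6, P[2] = 0, P[3] = 1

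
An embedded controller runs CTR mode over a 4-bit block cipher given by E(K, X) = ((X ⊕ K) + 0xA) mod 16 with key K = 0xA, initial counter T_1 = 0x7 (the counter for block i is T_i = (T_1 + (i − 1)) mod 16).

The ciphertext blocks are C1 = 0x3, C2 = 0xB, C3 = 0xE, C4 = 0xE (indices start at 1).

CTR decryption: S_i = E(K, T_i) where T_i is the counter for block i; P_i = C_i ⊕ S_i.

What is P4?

P4 = 0x4

P4: T = 0xA, S = E(K, T) = 0xA; 0xE ⊕ 0xA = 0x4.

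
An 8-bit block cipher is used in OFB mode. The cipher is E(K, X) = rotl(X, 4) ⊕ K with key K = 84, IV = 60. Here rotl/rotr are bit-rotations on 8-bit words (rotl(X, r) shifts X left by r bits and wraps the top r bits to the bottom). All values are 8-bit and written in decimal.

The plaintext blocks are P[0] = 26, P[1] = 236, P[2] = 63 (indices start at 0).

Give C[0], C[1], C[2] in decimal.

OFB encryption: S_i = E(K, S_{i−1}) with S_{−1} = IV; C_i = P_i ⊕ S_i.
C[0]: S = E(K, 60) = 151; 26 ⊕ 151 = 141.
C[1]: S = E(K, 151) = 45; 236 ⊕ 45 = 193.
C[2]: S = E(K, 45) = 134; 63 ⊕ 134 = 185.

C[0] = 141, C[1] = 193, C[2] = 185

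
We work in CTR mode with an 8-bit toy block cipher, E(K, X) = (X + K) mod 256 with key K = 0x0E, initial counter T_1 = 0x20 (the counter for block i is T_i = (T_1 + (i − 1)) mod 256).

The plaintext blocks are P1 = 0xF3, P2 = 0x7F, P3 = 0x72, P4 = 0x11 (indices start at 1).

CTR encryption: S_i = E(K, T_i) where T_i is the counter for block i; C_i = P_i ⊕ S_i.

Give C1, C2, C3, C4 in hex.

C1 = 0xDD, C2 = 0x50, C3 = 0x42, C4 = 0x20

C1: T = 0x20, S = E(K, T) = 0x2E; 0xF3 ⊕ 0x2E = 0xDD.
C2: T = 0x21, S = E(K, T) = 0x2F; 0x7F ⊕ 0x2F = 0x50.
C3: T = 0x22, S = E(K, T) = 0x30; 0x72 ⊕ 0x30 = 0x42.
C4: T = 0x23, S = E(K, T) = 0x31; 0x11 ⊕ 0x31 = 0x20.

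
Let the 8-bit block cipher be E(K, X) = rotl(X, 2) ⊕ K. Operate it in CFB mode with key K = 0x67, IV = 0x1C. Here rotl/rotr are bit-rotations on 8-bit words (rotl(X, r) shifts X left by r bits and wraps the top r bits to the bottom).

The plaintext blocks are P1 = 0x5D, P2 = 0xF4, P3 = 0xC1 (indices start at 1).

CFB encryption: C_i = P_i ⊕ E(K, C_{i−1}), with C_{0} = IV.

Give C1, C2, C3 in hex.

C1: E(K, 0x1C) = 0x17; 0x5D ⊕ 0x17 = 0x4A.
C2: E(K, 0x4A) = 0x4E; 0xF4 ⊕ 0x4E = 0xBA.
C3: E(K, 0xBA) = 0x8D; 0xC1 ⊕ 0x8D = 0x4C.

C1 = 0x4A, C2 = 0xBA, C3 = 0x4C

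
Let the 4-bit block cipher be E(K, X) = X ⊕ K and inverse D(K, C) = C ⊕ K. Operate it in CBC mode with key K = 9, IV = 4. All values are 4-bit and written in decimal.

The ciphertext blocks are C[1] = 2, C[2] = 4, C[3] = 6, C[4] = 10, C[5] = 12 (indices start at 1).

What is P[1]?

P[1] = 15

CBC decryption: P_i = D(K, C_i) ⊕ C_{i−1}, with C_{0} = IV.
P[1]: D(K, 2) = 11; 11 ⊕ 4 = 15.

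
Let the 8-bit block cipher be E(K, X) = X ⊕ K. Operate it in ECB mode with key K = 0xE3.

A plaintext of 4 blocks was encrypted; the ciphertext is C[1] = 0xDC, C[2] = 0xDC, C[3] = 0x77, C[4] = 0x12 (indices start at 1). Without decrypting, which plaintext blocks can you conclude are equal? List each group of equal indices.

ECB encrypts each block independently with the same key, so equal ciphertext blocks imply equal plaintext blocks.
C[1] = C[2] = 0xDC, so P[1] = P[2].

P[1] = P[2]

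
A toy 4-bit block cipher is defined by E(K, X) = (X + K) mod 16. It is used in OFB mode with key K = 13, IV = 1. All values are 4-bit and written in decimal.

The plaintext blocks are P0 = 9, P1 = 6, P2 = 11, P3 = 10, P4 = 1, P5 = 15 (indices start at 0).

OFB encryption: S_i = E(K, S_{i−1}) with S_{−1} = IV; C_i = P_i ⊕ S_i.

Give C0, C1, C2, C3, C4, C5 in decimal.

C0 = 7, C1 = 13, C2 = 3, C3 = 15, C4 = 3, C5 = 0

C0: S = E(K, 1) = 14; 9 ⊕ 14 = 7.
C1: S = E(K, 14) = 11; 6 ⊕ 11 = 13.
C2: S = E(K, 11) = 8; 11 ⊕ 8 = 3.
C3: S = E(K, 8) = 5; 10 ⊕ 5 = 15.
C4: S = E(K, 5) = 2; 1 ⊕ 2 = 3.
C5: S = E(K, 2) = 15; 15 ⊕ 15 = 0.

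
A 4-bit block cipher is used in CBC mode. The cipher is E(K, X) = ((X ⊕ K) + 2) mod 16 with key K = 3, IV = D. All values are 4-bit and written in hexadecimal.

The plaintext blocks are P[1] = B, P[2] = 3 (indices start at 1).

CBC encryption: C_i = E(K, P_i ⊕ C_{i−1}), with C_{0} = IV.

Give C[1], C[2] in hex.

C[1]: P[1] ⊕ D = 6; E(K, 6) = 7.
C[2]: P[2] ⊕ 7 = 4; E(K, 4) = 9.

C[1] = 7, C[2] = 9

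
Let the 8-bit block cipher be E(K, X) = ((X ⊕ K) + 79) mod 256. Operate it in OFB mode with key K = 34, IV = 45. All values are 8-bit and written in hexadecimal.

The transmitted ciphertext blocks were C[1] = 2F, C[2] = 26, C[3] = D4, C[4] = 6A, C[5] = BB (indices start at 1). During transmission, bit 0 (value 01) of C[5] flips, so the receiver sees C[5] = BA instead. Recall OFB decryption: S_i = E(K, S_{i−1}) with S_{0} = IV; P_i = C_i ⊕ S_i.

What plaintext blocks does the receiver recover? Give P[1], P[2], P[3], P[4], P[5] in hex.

P[1] = C5, P[2] = 71, P[3] = 08, P[4] = 0B, P[5] = 74

Only C[5] changed, to BA. In OFB, a change in C_i flips the same bit in P_i only; the keystream is unaffected. Decrypting the received ciphertext:
P[1]: S = E(K, 45) = EA; 2F ⊕ EA = C5.
P[2]: S = E(K, EA) = 57; 26 ⊕ 57 = 71.
P[3]: S = E(K, 57) = DC; D4 ⊕ DC = 08.
P[4]: S = E(K, DC) = 61; 6A ⊕ 61 = 0B.
P[5]: S = E(K, 61) = CE; BA ⊕ CE = 74.
Blocks that differ from the original plaintext: P[5].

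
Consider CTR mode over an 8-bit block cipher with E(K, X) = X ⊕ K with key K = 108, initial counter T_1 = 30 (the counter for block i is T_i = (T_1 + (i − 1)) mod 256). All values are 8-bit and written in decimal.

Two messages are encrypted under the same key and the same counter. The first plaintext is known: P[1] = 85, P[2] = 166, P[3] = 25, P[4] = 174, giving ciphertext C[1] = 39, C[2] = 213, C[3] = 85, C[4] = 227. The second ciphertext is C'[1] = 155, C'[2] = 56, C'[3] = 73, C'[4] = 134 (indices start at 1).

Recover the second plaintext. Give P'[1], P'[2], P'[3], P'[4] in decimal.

P'[1] = 233, P'[2] = 75, P'[3] = 5, P'[4] = 203

In CTR with a reused counter, both messages share the same keystream S_i, so C_i ⊕ C'_i = P_i ⊕ P'_i and thus P'_i = P_i ⊕ C_i ⊕ C'_i.
P'[1]: 85 ⊕ 39 ⊕ 155 = 233.
P'[2]: 166 ⊕ 213 ⊕ 56 = 75.
P'[3]: 25 ⊕ 85 ⊕ 73 = 5.
P'[4]: 174 ⊕ 227 ⊕ 134 = 203.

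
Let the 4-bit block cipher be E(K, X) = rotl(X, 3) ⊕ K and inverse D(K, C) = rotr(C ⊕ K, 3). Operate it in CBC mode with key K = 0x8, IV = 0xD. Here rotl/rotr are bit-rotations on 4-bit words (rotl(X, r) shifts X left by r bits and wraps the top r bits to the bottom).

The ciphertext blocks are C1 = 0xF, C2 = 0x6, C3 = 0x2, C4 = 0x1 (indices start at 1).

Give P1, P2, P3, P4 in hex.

P1 = 0x3, P2 = 0x2, P3 = 0x3, P4 = 0x1

CBC decryption: P_i = D(K, C_i) ⊕ C_{i−1}, with C_{0} = IV.
P1: D(K, 0xF) = 0xE; 0xE ⊕ 0xD = 0x3.
P2: D(K, 0x6) = 0xD; 0xD ⊕ 0xF = 0x2.
P3: D(K, 0x2) = 0x5; 0x5 ⊕ 0x6 = 0x3.
P4: D(K, 0x1) = 0x3; 0x3 ⊕ 0x2 = 0x1.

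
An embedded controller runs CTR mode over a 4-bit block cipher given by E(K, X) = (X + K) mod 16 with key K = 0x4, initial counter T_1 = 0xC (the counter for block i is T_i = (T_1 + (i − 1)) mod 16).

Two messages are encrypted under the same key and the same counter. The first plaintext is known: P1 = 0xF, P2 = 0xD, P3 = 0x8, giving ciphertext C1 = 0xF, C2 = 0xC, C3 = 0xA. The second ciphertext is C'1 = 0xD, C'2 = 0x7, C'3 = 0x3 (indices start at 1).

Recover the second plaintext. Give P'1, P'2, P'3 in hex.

In CTR with a reused counter, both messages share the same keystream S_i, so C_i ⊕ C'_i = P_i ⊕ P'_i and thus P'_i = P_i ⊕ C_i ⊕ C'_i.
P'1: 0xF ⊕ 0xF ⊕ 0xD = 0xD.
P'2: 0xD ⊕ 0xC ⊕ 0x7 = 0x6.
P'3: 0x8 ⊕ 0xA ⊕ 0x3 = 0x1.

P'1 = 0xD, P'2 = 0x6, P'3 = 0x1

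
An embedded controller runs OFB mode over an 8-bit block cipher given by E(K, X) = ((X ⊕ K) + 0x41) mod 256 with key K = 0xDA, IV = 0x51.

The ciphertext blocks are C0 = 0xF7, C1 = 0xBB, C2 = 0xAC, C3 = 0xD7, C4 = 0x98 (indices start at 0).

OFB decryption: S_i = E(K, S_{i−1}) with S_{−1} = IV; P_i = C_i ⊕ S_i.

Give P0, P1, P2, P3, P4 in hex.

P0: S = E(K, 0x51) = 0xCC; 0xF7 ⊕ 0xCC = 0x3B.
P1: S = E(K, 0xCC) = 0x57; 0xBB ⊕ 0x57 = 0xEC.
P2: S = E(K, 0x57) = 0xCE; 0xAC ⊕ 0xCE = 0x62.
P3: S = E(K, 0xCE) = 0x55; 0xD7 ⊕ 0x55 = 0x82.
P4: S = E(K, 0x55) = 0xD0; 0x98 ⊕ 0xD0 = 0x48.

P0 = 0x3B, P1 = 0xEC, P2 = 0x62, P3 = 0x82, P4 = 0x48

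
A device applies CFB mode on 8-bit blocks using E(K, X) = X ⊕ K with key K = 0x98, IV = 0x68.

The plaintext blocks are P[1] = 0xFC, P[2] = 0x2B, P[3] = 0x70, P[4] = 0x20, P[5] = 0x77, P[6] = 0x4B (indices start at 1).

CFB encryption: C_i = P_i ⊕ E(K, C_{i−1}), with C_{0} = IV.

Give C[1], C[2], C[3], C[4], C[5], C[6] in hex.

C[1] = 0x0C, C[2] = 0xBF, C[3] = 0x57, C[4] = 0xEF, C[5] = 0x00, C[6] = 0xD3

C[1]: E(K, 0x68) = 0xF0; 0xFC ⊕ 0xF0 = 0x0C.
C[2]: E(K, 0x0C) = 0x94; 0x2B ⊕ 0x94 = 0xBF.
C[3]: E(K, 0xBF) = 0x27; 0x70 ⊕ 0x27 = 0x57.
C[4]: E(K, 0x57) = 0xCF; 0x20 ⊕ 0xCF = 0xEF.
C[5]: E(K, 0xEF) = 0x77; 0x77 ⊕ 0x77 = 0x00.
C[6]: E(K, 0x00) = 0x98; 0x4B ⊕ 0x98 = 0xD3.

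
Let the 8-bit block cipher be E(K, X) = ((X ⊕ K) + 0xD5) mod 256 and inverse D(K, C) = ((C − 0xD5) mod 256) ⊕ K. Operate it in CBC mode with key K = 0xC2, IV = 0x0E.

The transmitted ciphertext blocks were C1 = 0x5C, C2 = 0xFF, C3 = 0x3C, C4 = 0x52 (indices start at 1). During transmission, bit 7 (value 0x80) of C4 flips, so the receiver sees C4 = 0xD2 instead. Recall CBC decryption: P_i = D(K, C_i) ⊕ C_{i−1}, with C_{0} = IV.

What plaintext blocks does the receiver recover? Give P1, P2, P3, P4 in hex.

P1 = 0x4B, P2 = 0xB4, P3 = 0x5A, P4 = 0x03

Only C4 changed, to 0xD2. In CBC, a change in C_i garbles P_i and flips the same bit in P_{i+1}. Decrypting the received ciphertext:
P1: D(K, 0x5C) = 0x45; 0x45 ⊕ 0x0E = 0x4B.
P2: D(K, 0xFF) = 0xE8; 0xE8 ⊕ 0x5C = 0xB4.
P3: D(K, 0x3C) = 0xA5; 0xA5 ⊕ 0xFF = 0x5A.
P4: D(K, 0xD2) = 0x3F; 0x3F ⊕ 0x3C = 0x03.
Blocks that differ from the original plaintext: P4.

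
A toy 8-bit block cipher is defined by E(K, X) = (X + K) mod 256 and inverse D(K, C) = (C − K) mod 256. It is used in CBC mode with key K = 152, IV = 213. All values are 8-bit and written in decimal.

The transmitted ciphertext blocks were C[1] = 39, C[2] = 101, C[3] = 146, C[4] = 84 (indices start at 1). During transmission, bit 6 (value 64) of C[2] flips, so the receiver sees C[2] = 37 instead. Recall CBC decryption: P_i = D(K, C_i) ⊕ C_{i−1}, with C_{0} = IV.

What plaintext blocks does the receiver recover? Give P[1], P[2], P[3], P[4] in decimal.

P[1] = 90, P[2] = 170, P[3] = 223, P[4] = 46

Only C[2] changed, to 37. In CBC, a change in C_i garbles P_i and flips the same bit in P_{i+1}. Decrypting the received ciphertext:
P[1]: D(K, 39) = 143; 143 ⊕ 213 = 90.
P[2]: D(K, 37) = 141; 141 ⊕ 39 = 170.
P[3]: D(K, 146) = 250; 250 ⊕ 37 = 223.
P[4]: D(K, 84) = 188; 188 ⊕ 146 = 46.
Blocks that differ from the original plaintext: P[2], P[3].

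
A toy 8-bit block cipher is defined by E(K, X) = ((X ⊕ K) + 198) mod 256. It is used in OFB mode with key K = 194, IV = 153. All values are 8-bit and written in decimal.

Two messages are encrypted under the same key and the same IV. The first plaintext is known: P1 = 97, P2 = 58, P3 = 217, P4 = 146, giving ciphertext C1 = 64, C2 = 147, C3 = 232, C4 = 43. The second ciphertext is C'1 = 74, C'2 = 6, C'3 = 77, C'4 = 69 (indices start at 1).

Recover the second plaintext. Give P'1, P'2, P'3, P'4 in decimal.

In OFB with a reused IV, both messages share the same keystream S_i, so C_i ⊕ C'_i = P_i ⊕ P'_i and thus P'_i = P_i ⊕ C_i ⊕ C'_i.
P'1: 97 ⊕ 64 ⊕ 74 = 107.
P'2: 58 ⊕ 147 ⊕ 6 = 175.
P'3: 217 ⊕ 232 ⊕ 77 = 124.
P'4: 146 ⊕ 43 ⊕ 69 = 252.

P'1 = 107, P'2 = 175, P'3 = 124, P'4 = 252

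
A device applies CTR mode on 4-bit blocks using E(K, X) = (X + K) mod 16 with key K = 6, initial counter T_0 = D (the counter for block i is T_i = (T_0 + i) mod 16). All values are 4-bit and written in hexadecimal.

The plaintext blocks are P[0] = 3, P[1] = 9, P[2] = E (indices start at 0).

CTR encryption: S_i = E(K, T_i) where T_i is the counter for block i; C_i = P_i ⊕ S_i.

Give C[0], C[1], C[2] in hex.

C[0] = 0, C[1] = D, C[2] = B

C[0]: T = D, S = E(K, T) = 3; 3 ⊕ 3 = 0.
C[1]: T = E, S = E(K, T) = 4; 9 ⊕ 4 = D.
C[2]: T = F, S = E(K, T) = 5; E ⊕ 5 = B.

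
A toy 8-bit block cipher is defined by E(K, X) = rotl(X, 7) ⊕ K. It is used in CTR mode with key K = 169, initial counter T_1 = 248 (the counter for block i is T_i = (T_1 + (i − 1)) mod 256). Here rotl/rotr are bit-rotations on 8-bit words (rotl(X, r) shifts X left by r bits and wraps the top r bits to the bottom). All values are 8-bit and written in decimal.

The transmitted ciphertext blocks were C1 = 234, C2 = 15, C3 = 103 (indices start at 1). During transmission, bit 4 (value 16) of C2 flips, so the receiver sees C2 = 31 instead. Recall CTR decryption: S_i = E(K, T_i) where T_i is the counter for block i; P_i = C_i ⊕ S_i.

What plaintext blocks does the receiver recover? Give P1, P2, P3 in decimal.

Only C2 changed, to 31. In CTR, a change in C_i flips the same bit in P_i only; the keystream is unaffected. Decrypting the received ciphertext:
P1: T = 248, S = E(K, T) = 213; 234 ⊕ 213 = 63.
P2: T = 249, S = E(K, T) = 85; 31 ⊕ 85 = 74.
P3: T = 250, S = E(K, T) = 212; 103 ⊕ 212 = 179.
Blocks that differ from the original plaintext: P2.

P1 = 63, P2 = 74, P3 = 179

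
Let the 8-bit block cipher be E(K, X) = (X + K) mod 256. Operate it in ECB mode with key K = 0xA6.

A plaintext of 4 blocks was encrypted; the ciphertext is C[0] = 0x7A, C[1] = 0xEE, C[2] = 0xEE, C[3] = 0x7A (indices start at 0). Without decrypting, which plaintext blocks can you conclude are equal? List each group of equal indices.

P[0] = P[3]; P[1] = P[2]

ECB encrypts each block independently with the same key, so equal ciphertext blocks imply equal plaintext blocks.
C[0] = C[3] = 0x7A, so P[0] = P[3].
C[1] = C[2] = 0xEE, so P[1] = P[2].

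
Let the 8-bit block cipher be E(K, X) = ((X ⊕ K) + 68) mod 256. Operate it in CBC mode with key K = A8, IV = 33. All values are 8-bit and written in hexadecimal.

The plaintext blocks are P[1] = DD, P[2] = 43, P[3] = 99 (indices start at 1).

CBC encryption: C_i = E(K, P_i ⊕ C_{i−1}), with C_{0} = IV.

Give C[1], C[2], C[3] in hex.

C[1] = AE, C[2] = AD, C[3] = 04

C[1]: P[1] ⊕ 33 = EE; E(K, EE) = AE.
C[2]: P[2] ⊕ AE = ED; E(K, ED) = AD.
C[3]: P[3] ⊕ AD = 34; E(K, 34) = 04.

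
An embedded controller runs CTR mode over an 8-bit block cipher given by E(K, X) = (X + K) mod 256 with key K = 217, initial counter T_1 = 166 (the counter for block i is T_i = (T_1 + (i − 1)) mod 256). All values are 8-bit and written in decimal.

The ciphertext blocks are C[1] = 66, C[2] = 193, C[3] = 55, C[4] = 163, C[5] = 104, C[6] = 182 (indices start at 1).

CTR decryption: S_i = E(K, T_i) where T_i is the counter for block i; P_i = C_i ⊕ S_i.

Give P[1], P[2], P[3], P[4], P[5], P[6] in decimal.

P[1] = 61, P[2] = 65, P[3] = 182, P[4] = 33, P[5] = 235, P[6] = 50

P[1]: T = 166, S = E(K, T) = 127; 66 ⊕ 127 = 61.
P[2]: T = 167, S = E(K, T) = 128; 193 ⊕ 128 = 65.
P[3]: T = 168, S = E(K, T) = 129; 55 ⊕ 129 = 182.
P[4]: T = 169, S = E(K, T) = 130; 163 ⊕ 130 = 33.
P[5]: T = 170, S = E(K, T) = 131; 104 ⊕ 131 = 235.
P[6]: T = 171, S = E(K, T) = 132; 182 ⊕ 132 = 50.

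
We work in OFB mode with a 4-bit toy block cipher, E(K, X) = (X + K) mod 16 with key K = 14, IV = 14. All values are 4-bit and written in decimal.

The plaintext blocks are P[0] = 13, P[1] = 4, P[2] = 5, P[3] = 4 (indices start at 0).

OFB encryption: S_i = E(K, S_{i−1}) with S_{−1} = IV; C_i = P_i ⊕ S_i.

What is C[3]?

C[0]: S = E(K, 14) = 12; 13 ⊕ 12 = 1.
C[1]: S = E(K, 12) = 10; 4 ⊕ 10 = 14.
C[2]: S = E(K, 10) = 8; 5 ⊕ 8 = 13.
C[3]: S = E(K, 8) = 6; 4 ⊕ 6 = 2.

C[3] = 2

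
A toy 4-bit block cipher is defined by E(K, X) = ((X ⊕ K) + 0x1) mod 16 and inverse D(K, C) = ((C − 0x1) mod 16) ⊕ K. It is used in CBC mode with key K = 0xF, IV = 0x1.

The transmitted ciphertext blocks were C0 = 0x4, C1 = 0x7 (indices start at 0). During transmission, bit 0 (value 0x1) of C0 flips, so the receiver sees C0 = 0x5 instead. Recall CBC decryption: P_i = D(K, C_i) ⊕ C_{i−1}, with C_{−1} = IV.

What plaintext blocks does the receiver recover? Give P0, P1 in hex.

Only C0 changed, to 0x5. In CBC, a change in C_i garbles P_i and flips the same bit in P_{i+1}. Decrypting the received ciphertext:
P0: D(K, 0x5) = 0xB; 0xB ⊕ 0x1 = 0xA.
P1: D(K, 0x7) = 0x9; 0x9 ⊕ 0x5 = 0xC.
Blocks that differ from the original plaintext: P0, P1.

P0 = 0xA, P1 = 0xC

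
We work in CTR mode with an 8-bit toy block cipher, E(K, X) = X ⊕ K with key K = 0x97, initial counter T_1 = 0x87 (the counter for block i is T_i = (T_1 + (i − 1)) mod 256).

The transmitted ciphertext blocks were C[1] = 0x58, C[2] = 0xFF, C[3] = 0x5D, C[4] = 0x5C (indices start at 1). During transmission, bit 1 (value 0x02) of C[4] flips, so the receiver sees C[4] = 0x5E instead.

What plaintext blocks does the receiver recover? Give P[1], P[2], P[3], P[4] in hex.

CTR decryption: S_i = E(K, T_i) where T_i is the counter for block i; P_i = C_i ⊕ S_i.
Only C[4] changed, to 0x5E. In CTR, a change in C_i flips the same bit in P_i only; the keystream is unaffected. Decrypting the received ciphertext:
P[1]: T = 0x87, S = E(K, T) = 0x10; 0x58 ⊕ 0x10 = 0x48.
P[2]: T = 0x88, S = E(K, T) = 0x1F; 0xFF ⊕ 0x1F = 0xE0.
P[3]: T = 0x89, S = E(K, T) = 0x1E; 0x5D ⊕ 0x1E = 0x43.
P[4]: T = 0x8A, S = E(K, T) = 0x1D; 0x5E ⊕ 0x1D = 0x43.
Blocks that differ from the original plaintext: P[4].

P[1] = 0x48, P[2] = 0xE0, P[3] = 0x43, P[4] = 0x43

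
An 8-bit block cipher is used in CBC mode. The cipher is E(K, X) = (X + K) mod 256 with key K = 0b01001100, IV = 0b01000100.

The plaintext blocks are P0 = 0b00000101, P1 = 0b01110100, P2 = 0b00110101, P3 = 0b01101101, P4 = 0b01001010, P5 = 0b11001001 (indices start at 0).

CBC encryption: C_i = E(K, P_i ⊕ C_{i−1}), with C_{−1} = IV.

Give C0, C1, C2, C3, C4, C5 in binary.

C0: P0 ⊕ 0b01000100 = 0b01000001; E(K, 0b01000001) = 0b10001101.
C1: P1 ⊕ 0b10001101 = 0b11111001; E(K, 0b11111001) = 0b01000101.
C2: P2 ⊕ 0b01000101 = 0b01110000; E(K, 0b01110000) = 0b10111100.
C3: P3 ⊕ 0b10111100 = 0b11010001; E(K, 0b11010001) = 0b00011101.
C4: P4 ⊕ 0b00011101 = 0b01010111; E(K, 0b01010111) = 0b10100011.
C5: P5 ⊕ 0b10100011 = 0b01101010; E(K, 0b01101010) = 0b10110110.

C0 = 0b10001101, C1 = 0b01000101, C2 = 0b10111100, C3 = 0b00011101, C4 = 0b10100011, C5 = 0b10110110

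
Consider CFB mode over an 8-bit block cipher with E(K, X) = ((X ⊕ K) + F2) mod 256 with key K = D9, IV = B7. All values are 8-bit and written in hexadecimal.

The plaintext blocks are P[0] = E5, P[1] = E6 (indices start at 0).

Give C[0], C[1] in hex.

CFB encryption: C_i = P_i ⊕ E(K, C_{i−1}), with C_{−1} = IV.
C[0]: E(K, B7) = 60; E5 ⊕ 60 = 85.
C[1]: E(K, 85) = 4E; E6 ⊕ 4E = A8.

C[0] = 85, C[1] = A8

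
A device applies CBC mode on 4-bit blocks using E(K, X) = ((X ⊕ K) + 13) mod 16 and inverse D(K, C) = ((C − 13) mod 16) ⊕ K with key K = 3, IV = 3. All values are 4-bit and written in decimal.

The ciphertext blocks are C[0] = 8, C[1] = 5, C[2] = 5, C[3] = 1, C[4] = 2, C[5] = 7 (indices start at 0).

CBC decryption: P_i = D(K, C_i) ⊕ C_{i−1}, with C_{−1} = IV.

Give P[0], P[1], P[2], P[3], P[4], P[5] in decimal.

P[0]: D(K, 8) = 8; 8 ⊕ 3 = 11.
P[1]: D(K, 5) = 11; 11 ⊕ 8 = 3.
P[2]: D(K, 5) = 11; 11 ⊕ 5 = 14.
P[3]: D(K, 1) = 7; 7 ⊕ 5 = 2.
P[4]: D(K, 2) = 6; 6 ⊕ 1 = 7.
P[5]: D(K, 7) = 9; 9 ⊕ 2 = 11.

P[0] = 11, P[1] = 3, P[2] = 14, P[3] = 2, P[4] = 7, P[5] = 11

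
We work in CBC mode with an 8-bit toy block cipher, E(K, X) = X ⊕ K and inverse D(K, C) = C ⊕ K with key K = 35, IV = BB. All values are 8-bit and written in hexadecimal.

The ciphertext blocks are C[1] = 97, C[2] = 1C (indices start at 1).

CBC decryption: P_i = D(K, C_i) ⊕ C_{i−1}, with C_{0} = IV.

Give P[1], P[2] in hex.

P[1]: D(K, 97) = A2; A2 ⊕ BB = 19.
P[2]: D(K, 1C) = 29; 29 ⊕ 97 = BE.

P[1] = 19, P[2] = BE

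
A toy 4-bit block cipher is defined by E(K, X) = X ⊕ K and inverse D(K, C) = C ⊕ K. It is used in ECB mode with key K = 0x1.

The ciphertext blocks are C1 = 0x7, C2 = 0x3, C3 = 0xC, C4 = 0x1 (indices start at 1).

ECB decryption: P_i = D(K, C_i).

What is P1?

P1: D(K, 0x7) = 0x6.

P1 = 0x6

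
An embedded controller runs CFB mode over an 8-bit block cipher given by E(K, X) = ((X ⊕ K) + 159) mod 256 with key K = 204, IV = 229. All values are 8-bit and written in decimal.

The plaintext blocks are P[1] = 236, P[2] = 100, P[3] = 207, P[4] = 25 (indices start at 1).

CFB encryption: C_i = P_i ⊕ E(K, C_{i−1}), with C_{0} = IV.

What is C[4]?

C[1]: E(K, 229) = 200; 236 ⊕ 200 = 36.
C[2]: E(K, 36) = 135; 100 ⊕ 135 = 227.
C[3]: E(K, 227) = 206; 207 ⊕ 206 = 1.
C[4]: E(K, 1) = 108; 25 ⊕ 108 = 117.

C[4] = 117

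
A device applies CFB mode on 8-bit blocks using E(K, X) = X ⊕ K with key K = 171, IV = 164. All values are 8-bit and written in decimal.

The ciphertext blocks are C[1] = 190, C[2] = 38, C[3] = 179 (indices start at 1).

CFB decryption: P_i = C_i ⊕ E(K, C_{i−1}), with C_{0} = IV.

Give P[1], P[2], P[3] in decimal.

P[1] = 177, P[2] = 51, P[3] = 62

P[1]: E(K, 164) = 15; 190 ⊕ 15 = 177.
P[2]: E(K, 190) = 21; 38 ⊕ 21 = 51.
P[3]: E(K, 38) = 141; 179 ⊕ 141 = 62.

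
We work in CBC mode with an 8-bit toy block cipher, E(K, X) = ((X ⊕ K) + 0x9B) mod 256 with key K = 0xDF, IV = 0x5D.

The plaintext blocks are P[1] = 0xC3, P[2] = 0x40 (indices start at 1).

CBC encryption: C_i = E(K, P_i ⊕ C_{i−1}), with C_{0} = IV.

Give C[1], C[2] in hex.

C[1] = 0xDC, C[2] = 0xDE

C[1]: P[1] ⊕ 0x5D = 0x9E; E(K, 0x9E) = 0xDC.
C[2]: P[2] ⊕ 0xDC = 0x9C; E(K, 0x9C) = 0xDE.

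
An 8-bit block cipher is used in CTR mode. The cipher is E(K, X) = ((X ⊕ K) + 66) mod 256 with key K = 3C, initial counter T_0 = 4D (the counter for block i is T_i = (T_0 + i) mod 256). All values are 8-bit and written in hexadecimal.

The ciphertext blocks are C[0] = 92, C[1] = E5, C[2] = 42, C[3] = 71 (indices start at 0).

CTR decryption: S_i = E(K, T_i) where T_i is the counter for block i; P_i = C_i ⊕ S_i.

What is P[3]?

P[3]: T = 50, S = E(K, T) = D2; 71 ⊕ D2 = A3.

P[3] = A3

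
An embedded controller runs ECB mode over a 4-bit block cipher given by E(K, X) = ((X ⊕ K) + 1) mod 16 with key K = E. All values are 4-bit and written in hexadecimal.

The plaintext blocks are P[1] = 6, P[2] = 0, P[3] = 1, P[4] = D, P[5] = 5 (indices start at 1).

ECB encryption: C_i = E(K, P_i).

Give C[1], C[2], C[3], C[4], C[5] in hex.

C[1] = 9, C[2] = F, C[3] = 0, C[4] = 4, C[5] = C

C[1]: E(K, 6) = 9.
C[2]: E(K, 0) = F.
C[3]: E(K, 1) = 0.
C[4]: E(K, D) = 4.
C[5]: E(K, 5) = C.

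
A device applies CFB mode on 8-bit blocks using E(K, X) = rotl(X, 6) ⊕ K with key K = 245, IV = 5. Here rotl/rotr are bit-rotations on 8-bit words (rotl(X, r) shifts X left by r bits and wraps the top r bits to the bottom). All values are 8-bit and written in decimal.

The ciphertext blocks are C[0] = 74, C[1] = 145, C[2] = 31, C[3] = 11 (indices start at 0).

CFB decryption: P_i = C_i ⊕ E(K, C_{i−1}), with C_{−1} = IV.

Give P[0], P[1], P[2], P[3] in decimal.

P[0]: E(K, 5) = 180; 74 ⊕ 180 = 254.
P[1]: E(K, 74) = 103; 145 ⊕ 103 = 246.
P[2]: E(K, 145) = 145; 31 ⊕ 145 = 142.
P[3]: E(K, 31) = 50; 11 ⊕ 50 = 57.

P[0] = 254, P[1] = 246, P[2] = 142, P[3] = 57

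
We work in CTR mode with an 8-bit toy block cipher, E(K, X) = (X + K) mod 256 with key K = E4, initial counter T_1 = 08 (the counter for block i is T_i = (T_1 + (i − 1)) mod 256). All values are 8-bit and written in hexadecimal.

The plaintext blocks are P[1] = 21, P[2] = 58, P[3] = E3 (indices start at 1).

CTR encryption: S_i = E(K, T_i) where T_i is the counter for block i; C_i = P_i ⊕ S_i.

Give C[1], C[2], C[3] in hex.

C[1]: T = 08, S = E(K, T) = EC; 21 ⊕ EC = CD.
C[2]: T = 09, S = E(K, T) = ED; 58 ⊕ ED = B5.
C[3]: T = 0A, S = E(K, T) = EE; E3 ⊕ EE = 0D.

C[1] = CD, C[2] = B5, C[3] = 0D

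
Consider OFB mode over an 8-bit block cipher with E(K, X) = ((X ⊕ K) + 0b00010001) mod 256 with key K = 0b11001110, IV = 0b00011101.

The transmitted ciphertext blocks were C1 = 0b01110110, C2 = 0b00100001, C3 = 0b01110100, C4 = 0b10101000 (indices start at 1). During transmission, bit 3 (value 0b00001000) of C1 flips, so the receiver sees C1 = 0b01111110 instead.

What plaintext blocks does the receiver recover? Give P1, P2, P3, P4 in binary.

OFB decryption: S_i = E(K, S_{i−1}) with S_{0} = IV; P_i = C_i ⊕ S_i.
Only C1 changed, to 0b01111110. In OFB, a change in C_i flips the same bit in P_i only; the keystream is unaffected. Decrypting the received ciphertext:
P1: S = E(K, 0b00011101) = 0b11100100; 0b01111110 ⊕ 0b11100100 = 0b10011010.
P2: S = E(K, 0b11100100) = 0b00111011; 0b00100001 ⊕ 0b00111011 = 0b00011010.
P3: S = E(K, 0b00111011) = 0b00000110; 0b01110100 ⊕ 0b00000110 = 0b01110010.
P4: S = E(K, 0b00000110) = 0b11011001; 0b10101000 ⊕ 0b11011001 = 0b01110001.
Blocks that differ from the original plaintext: P1.

P1 = 0b10011010, P2 = 0b00011010, P3 = 0b01110010, P4 = 0b01110001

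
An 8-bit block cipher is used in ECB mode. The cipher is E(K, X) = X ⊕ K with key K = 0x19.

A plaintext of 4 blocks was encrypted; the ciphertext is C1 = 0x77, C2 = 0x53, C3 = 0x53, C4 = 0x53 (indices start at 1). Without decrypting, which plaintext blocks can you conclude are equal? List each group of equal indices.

ECB encrypts each block independently with the same key, so equal ciphertext blocks imply equal plaintext blocks.
C2 = C3 = C4 = 0x53, so P2 = P3 = P4.

P2 = P3 = P4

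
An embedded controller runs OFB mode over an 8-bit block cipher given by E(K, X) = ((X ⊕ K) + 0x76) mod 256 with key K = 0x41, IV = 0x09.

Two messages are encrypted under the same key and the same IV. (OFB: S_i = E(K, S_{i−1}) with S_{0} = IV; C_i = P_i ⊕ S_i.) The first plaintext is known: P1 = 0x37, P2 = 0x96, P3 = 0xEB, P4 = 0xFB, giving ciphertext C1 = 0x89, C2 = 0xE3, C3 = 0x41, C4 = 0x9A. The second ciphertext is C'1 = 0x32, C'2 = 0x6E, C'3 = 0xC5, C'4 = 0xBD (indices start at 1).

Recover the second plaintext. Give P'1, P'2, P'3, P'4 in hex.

P'1 = 0x8C, P'2 = 0x1B, P'3 = 0x6F, P'4 = 0xDC

In OFB with a reused IV, both messages share the same keystream S_i, so C_i ⊕ C'_i = P_i ⊕ P'_i and thus P'_i = P_i ⊕ C_i ⊕ C'_i.
P'1: 0x37 ⊕ 0x89 ⊕ 0x32 = 0x8C.
P'2: 0x96 ⊕ 0xE3 ⊕ 0x6E = 0x1B.
P'3: 0xEB ⊕ 0x41 ⊕ 0xC5 = 0x6F.
P'4: 0xFB ⊕ 0x9A ⊕ 0xBD = 0xDC.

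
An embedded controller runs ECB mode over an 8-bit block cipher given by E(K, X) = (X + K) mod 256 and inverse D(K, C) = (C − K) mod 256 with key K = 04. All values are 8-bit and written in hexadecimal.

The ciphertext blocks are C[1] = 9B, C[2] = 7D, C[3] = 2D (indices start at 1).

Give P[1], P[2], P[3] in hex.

P[1] = 97, P[2] = 79, P[3] = 29

ECB decryption: P_i = D(K, C_i).
P[1]: D(K, 9B) = 97.
P[2]: D(K, 7D) = 79.
P[3]: D(K, 2D) = 29.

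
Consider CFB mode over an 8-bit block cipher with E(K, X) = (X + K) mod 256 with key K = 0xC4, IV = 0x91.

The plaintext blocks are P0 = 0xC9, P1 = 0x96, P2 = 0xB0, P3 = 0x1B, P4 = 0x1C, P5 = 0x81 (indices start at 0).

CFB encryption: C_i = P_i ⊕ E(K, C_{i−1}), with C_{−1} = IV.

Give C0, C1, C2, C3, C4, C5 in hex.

C0: E(K, 0x91) = 0x55; 0xC9 ⊕ 0x55 = 0x9C.
C1: E(K, 0x9C) = 0x60; 0x96 ⊕ 0x60 = 0xF6.
C2: E(K, 0xF6) = 0xBA; 0xB0 ⊕ 0xBA = 0x0A.
C3: E(K, 0x0A) = 0xCE; 0x1B ⊕ 0xCE = 0xD5.
C4: E(K, 0xD5) = 0x99; 0x1C ⊕ 0x99 = 0x85.
C5: E(K, 0x85) = 0x49; 0x81 ⊕ 0x49 = 0xC8.

C0 = 0x9C, C1 = 0xF6, C2 = 0x0A, C3 = 0xD5, C4 = 0x85, C5 = 0xC8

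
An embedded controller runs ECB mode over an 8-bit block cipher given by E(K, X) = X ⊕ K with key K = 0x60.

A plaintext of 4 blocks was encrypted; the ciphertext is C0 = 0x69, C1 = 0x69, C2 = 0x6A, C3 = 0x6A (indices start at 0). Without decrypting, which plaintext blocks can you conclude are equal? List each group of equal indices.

ECB encrypts each block independently with the same key, so equal ciphertext blocks imply equal plaintext blocks.
C0 = C1 = 0x69, so P0 = P1.
C2 = C3 = 0x6A, so P2 = P3.

P0 = P1; P2 = P3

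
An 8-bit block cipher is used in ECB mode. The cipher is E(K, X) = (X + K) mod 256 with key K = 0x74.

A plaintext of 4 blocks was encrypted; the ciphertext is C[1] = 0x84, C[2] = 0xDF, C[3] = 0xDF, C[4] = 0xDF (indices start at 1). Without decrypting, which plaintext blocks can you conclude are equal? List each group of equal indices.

ECB encrypts each block independently with the same key, so equal ciphertext blocks imply equal plaintext blocks.
C[2] = C[3] = C[4] = 0xDF, so P[2] = P[3] = P[4].

P[2] = P[3] = P[4]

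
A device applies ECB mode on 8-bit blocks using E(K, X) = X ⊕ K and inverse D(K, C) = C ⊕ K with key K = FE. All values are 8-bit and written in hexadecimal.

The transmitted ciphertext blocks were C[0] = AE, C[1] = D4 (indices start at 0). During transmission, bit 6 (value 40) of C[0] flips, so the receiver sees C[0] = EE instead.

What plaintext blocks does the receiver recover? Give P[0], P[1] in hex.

P[0] = 10, P[1] = 2A

ECB decryption: P_i = D(K, C_i).
Only C[0] changed, to EE. In ECB, a change in C_i affects only P_i. Decrypting the received ciphertext:
P[0]: D(K, EE) = 10.
P[1]: D(K, D4) = 2A.
Blocks that differ from the original plaintext: P[0].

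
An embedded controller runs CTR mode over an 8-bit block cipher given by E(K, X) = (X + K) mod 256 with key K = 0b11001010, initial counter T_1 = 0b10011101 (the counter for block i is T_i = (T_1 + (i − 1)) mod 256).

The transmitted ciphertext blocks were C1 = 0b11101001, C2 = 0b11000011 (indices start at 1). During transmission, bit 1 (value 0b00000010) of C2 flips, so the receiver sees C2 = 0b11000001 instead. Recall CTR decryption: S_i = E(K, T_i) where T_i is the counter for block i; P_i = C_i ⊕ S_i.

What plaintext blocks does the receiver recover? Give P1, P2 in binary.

Only C2 changed, to 0b11000001. In CTR, a change in C_i flips the same bit in P_i only; the keystream is unaffected. Decrypting the received ciphertext:
P1: T = 0b10011101, S = E(K, T) = 0b01100111; 0b11101001 ⊕ 0b01100111 = 0b10001110.
P2: T = 0b10011110, S = E(K, T) = 0b01101000; 0b11000001 ⊕ 0b01101000 = 0b10101001.
Blocks that differ from the original plaintext: P2.

P1 = 0b10001110, P2 = 0b10101001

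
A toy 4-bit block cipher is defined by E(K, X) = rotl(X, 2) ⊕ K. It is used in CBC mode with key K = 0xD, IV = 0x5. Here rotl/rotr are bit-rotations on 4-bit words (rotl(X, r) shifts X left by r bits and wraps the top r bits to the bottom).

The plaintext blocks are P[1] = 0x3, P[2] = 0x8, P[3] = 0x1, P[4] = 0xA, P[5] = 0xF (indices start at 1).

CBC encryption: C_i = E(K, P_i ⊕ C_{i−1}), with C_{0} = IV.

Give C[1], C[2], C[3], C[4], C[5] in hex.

C[1]: P[1] ⊕ 0x5 = 0x6; E(K, 0x6) = 0x4.
C[2]: P[2] ⊕ 0x4 = 0xC; E(K, 0xC) = 0xE.
C[3]: P[3] ⊕ 0xE = 0xF; E(K, 0xF) = 0x2.
C[4]: P[4] ⊕ 0x2 = 0x8; E(K, 0x8) = 0xF.
C[5]: P[5] ⊕ 0xF = 0x0; E(K, 0x0) = 0xD.

C[1] = 0x4, C[2] = 0xE, C[3] = 0x2, C[4] = 0xF, C[5] = 0xD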